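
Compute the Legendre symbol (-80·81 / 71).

-1

By multiplicativity, (-80·81 / 71) = (-80 / 71)·(81 / 71).
First factor (-80 / 71):
(-80 / 71)
  = -(80 / 71)    [71 ≡ 3 mod 4 ⇒ (-1 / 71) = -1]
  = -(9 / 71)    [80 ≡ 9 mod 71]
  = -(71 / 9)    [QR: 9 ≡ 1 mod 4, sign kept]
  = -(8 / 9)    [71 ≡ 8 mod 9]
  = -(1 / 9)    [9 ≡ 1 mod 8 ⇒ (2 / 9)^3 = +1]
  = -1    [(1 / 9) = 1]
Second factor (81 / 71):
(81 / 71)
  = (10 / 71)    [81 ≡ 10 mod 71]
  = (5 / 71)    [71 ≡ 7 mod 8 ⇒ (2 / 71) = +1]
  = (71 / 5)    [QR: 5 ≡ 1 mod 4, sign kept]
  = (1 / 5)    [71 ≡ 1 mod 5]
  = 1    [(1 / 5) = 1]
Product: (-1)·(1) = -1.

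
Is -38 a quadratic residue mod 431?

Reduce the numerator: -38 ≡ 393 (mod 431), so (-38/431) = (393/431).
393 ≡ 1 (mod 4), so quadratic reciprocity gives (393/431) = (431/393). Reduce: 431 ≡ 38 (mod 393). Now have (38/393).
Factor out 2: 38 = 2·19. Since 393 ≡ 1 (mod 8), (2/393) = +1. Now have (19/393).
393 ≡ 1 (mod 4), so quadratic reciprocity gives (19/393) = (393/19). Reduce: 393 ≡ 13 (mod 19). Now have (13/19).
13 ≡ 1 (mod 4), so quadratic reciprocity gives (13/19) = (19/13). Reduce: 19 ≡ 6 (mod 13). Now have (6/13).
Factor out 2: 6 = 2·3. Since 13 ≡ 5 (mod 8), (2/13) = -1. Now have -(3/13).
13 ≡ 1 (mod 4), so quadratic reciprocity gives (3/13) = (13/3). Reduce: 13 ≡ 1 (mod 3). Now have -(1/3).
(1/3) = 1. Collecting the sign factors: -1.
(-38/431) = -1, and 431 is prime, so -38 is not a quadratic residue mod 431.

no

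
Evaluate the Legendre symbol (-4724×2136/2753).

1

By multiplicativity, (-4724·2136/2753) = (-4724/2753)·(2136/2753).
First factor (-4724/2753):
Reduce the numerator: -4724 ≡ 782 (mod 2753), so (-4724/2753) = (782/2753).
Factor out 2: 782 = 2·391. Since 2753 ≡ 1 (mod 8), (2/2753) = +1. Now have (391/2753).
2753 ≡ 1 (mod 4), so quadratic reciprocity gives (391/2753) = (2753/391). Reduce: 2753 ≡ 16 (mod 391). Now have (16/391).
Factor out 2: 16 = 2^4. Since 391 ≡ 7 (mod 8), (2/391) = +1, and (2/391)^4 = +1. Now have (1/391).
(1/391) = 1. Collecting the sign factors: 1.
Second factor (2136/2753):
Factor out 2: 2136 = 2^3·267. Since 2753 ≡ 1 (mod 8), (2/2753) = +1, and (2/2753)^3 = +1. Now have (267/2753).
2753 ≡ 1 (mod 4), so quadratic reciprocity gives (267/2753) = (2753/267). Reduce: 2753 ≡ 83 (mod 267). Now have (83/267).
Both 83 ≡ 3 and 267 ≡ 3 (mod 4), so reciprocity gives (83/267) = -(267/83). Reduce: 267 ≡ 18 (mod 83). Now have -(18/83).
Factor out 2: 18 = 2·9. Since 83 ≡ 3 (mod 8), (2/83) = -1. Now have (9/83).
9 ≡ 1 (mod 4), so quadratic reciprocity gives (9/83) = (83/9). Reduce: 83 ≡ 2 (mod 9). Now have (2/9).
Factor out 2: 2 = 2. Since 9 ≡ 1 (mod 8), (2/9) = +1. Now have (1/9).
(1/9) = 1. Collecting the sign factors: 1.
Product: (1)·(1) = 1.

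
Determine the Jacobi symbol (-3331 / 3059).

Reduce the numerator: -3331 ≡ 2787 (mod 3059), so (-3331 / 3059) = (2787 / 3059).
Both 2787 ≡ 3 and 3059 ≡ 3 (mod 4), so reciprocity gives (2787 / 3059) = -(3059 / 2787). Reduce: 3059 ≡ 272 (mod 2787). Now have -(272 / 2787).
Factor out 2: 272 = 2^4·17. Since 2787 ≡ 3 (mod 8), (2 / 2787) = -1, and (2 / 2787)^4 = +1. Now have -(17 / 2787).
17 ≡ 1 (mod 4), so quadratic reciprocity gives (17 / 2787) = (2787 / 17). Reduce: 2787 ≡ 16 (mod 17). Now have -(16 / 17).
Factor out 2: 16 = 2^4. Since 17 ≡ 1 (mod 8), (2 / 17) = +1, and (2 / 17)^4 = +1. Now have -(1 / 17).
(1 / 17) = 1. Collecting the sign factors: -1.

-1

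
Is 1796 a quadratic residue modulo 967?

no

Reduce the numerator: 1796 ≡ 829 (mod 967), so (1796/967) = (829/967).
829 ≡ 1 (mod 4), so quadratic reciprocity gives (829/967) = (967/829). Reduce: 967 ≡ 138 (mod 829). Now have (138/829).
Factor out 2: 138 = 2·69. Since 829 ≡ 5 (mod 8), (2/829) = -1. Now have -(69/829).
69 ≡ 1 (mod 4), so quadratic reciprocity gives (69/829) = (829/69). Reduce: 829 ≡ 1 (mod 69). Now have -(1/69).
(1/69) = 1. Collecting the sign factors: -1.
The Legendre symbol is -1, so x^2 ≡ 1796 (mod 967) has no solution.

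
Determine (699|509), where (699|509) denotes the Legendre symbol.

Reduce the numerator: 699 ≡ 190 (mod 509), so (699|509) = (190|509).
Factor out 2: 190 = 2·95. Since 509 ≡ 5 (mod 8), (2|509) = -1. Now have -(95|509).
509 ≡ 1 (mod 4), so quadratic reciprocity gives (95|509) = (509|95). Reduce: 509 ≡ 34 (mod 95). Now have -(34|95).
Factor out 2: 34 = 2·17. Since 95 ≡ 7 (mod 8), (2|95) = +1. Now have -(17|95).
17 ≡ 1 (mod 4), so quadratic reciprocity gives (17|95) = (95|17). Reduce: 95 ≡ 10 (mod 17). Now have -(10|17).
Factor out 2: 10 = 2·5. Since 17 ≡ 1 (mod 8), (2|17) = +1. Now have -(5|17).
5 ≡ 1 (mod 4), so quadratic reciprocity gives (5|17) = (17|5). Reduce: 17 ≡ 2 (mod 5). Now have -(2|5).
Factor out 2: 2 = 2. Since 5 ≡ 5 (mod 8), (2|5) = -1. Now have (1|5).
(1|5) = 1. Collecting the sign factors: 1.

1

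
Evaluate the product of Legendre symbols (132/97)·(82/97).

By multiplicativity, (132·82/97) = (132/97)·(82/97).
First factor (132/97):
(132/97)
  = (35/97)    [132 ≡ 35 mod 97]
  = (97/35)    [QR: 97 ≡ 1 mod 4, sign kept]
  = (27/35)    [97 ≡ 27 mod 35]
  = -(35/27)    [QR: both ≡ 3 mod 4, sign flips]
  = -(8/27)    [35 ≡ 8 mod 27]
  = (1/27)    [27 ≡ 3 mod 8 ⇒ (2/27)^3 = -1]
  = 1    [(1/27) = 1]
Second factor (82/97):
(82/97)
  = (41/97)    [97 ≡ 1 mod 8 ⇒ (2/97) = +1]
  = (97/41)    [QR: 41 ≡ 1 mod 4, sign kept]
  = (15/41)    [97 ≡ 15 mod 41]
  = (41/15)    [QR: 41 ≡ 1 mod 4, sign kept]
  = (11/15)    [41 ≡ 11 mod 15]
  = -(15/11)    [QR: both ≡ 3 mod 4, sign flips]
  = -(4/11)    [15 ≡ 4 mod 11]
  = -(1/11)    [11 ≡ 3 mod 8 ⇒ (2/11)^2 = +1]
  = -1    [(1/11) = 1]
Product: (1)·(-1) = -1.

-1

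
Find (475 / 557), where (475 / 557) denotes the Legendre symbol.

557 ≡ 1 (mod 4), so quadratic reciprocity gives (475 / 557) = (557 / 475). Reduce: 557 ≡ 82 (mod 475). Now have (82 / 475).
Factor out 2: 82 = 2·41. Since 475 ≡ 3 (mod 8), (2 / 475) = -1. Now have -(41 / 475).
41 ≡ 1 (mod 4), so quadratic reciprocity gives (41 / 475) = (475 / 41). Reduce: 475 ≡ 24 (mod 41). Now have -(24 / 41).
Factor out 2: 24 = 2^3·3. Since 41 ≡ 1 (mod 8), (2 / 41) = +1, and (2 / 41)^3 = +1. Now have -(3 / 41).
41 ≡ 1 (mod 4), so quadratic reciprocity gives (3 / 41) = (41 / 3). Reduce: 41 ≡ 2 (mod 3). Now have -(2 / 3).
Factor out 2: 2 = 2. Since 3 ≡ 3 (mod 8), (2 / 3) = -1. Now have (1 / 3).
(1 / 3) = 1. Collecting the sign factors: 1.

1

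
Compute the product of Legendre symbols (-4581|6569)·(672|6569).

-1

By multiplicativity, (-4581·672|6569) = (-4581|6569)·(672|6569).
First factor (-4581|6569):
(-4581|6569)
  = (1988|6569)    [-4581 ≡ 1988 mod 6569]
  = (497|6569)    [6569 ≡ 1 mod 8 ⇒ (2|6569)^2 = +1]
  = (6569|497)    [QR: 497 ≡ 1 mod 4, sign kept]
  = (108|497)    [6569 ≡ 108 mod 497]
  = (27|497)    [497 ≡ 1 mod 8 ⇒ (2|497)^2 = +1]
  = (497|27)    [QR: 497 ≡ 1 mod 4, sign kept]
  = (11|27)    [497 ≡ 11 mod 27]
  = -(27|11)    [QR: both ≡ 3 mod 4, sign flips]
  = -(5|11)    [27 ≡ 5 mod 11]
  = -(11|5)    [QR: 5 ≡ 1 mod 4, sign kept]
  = -(1|5)    [11 ≡ 1 mod 5]
  = -1    [(1|5) = 1]
Second factor (672|6569):
(672|6569)
  = (21|6569)    [6569 ≡ 1 mod 8 ⇒ (2|6569)^5 = +1]
  = (6569|21)    [QR: 21 ≡ 1 mod 4, sign kept]
  = (17|21)    [6569 ≡ 17 mod 21]
  = (21|17)    [QR: 17 ≡ 1 mod 4, sign kept]
  = (4|17)    [21 ≡ 4 mod 17]
  = (1|17)    [17 ≡ 1 mod 8 ⇒ (2|17)^2 = +1]
  = 1    [(1|17) = 1]
Product: (-1)·(1) = -1.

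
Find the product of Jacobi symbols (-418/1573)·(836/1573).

0

By multiplicativity, (-418·836/1573) = (-418/1573)·(836/1573).
First factor (-418/1573):
(-418/1573)
  = (1155/1573)    [-418 ≡ 1155 mod 1573]
  = (1573/1155)    [QR: 1573 ≡ 1 mod 4, sign kept]
  = (418/1155)    [1573 ≡ 418 mod 1155]
  = -(209/1155)    [1155 ≡ 3 mod 8 ⇒ (2/1155) = -1]
  = -(1155/209)    [QR: 209 ≡ 1 mod 4, sign kept]
  = -(110/209)    [1155 ≡ 110 mod 209]
  = -(55/209)    [209 ≡ 1 mod 8 ⇒ (2/209) = +1]
  = -(209/55)    [QR: 209 ≡ 1 mod 4, sign kept]
  = -(44/55)    [209 ≡ 44 mod 55]
  = -(11/55)    [55 ≡ 7 mod 8 ⇒ (2/55)^2 = +1]
  = (55/11)    [QR: both ≡ 3 mod 4, sign flips]
  = (0/11)    [55 ≡ 0 mod 11]
  = 0    [numerator 0, gcd > 1]
Second factor (836/1573):
(836/1573)
  = (209/1573)    [1573 ≡ 5 mod 8 ⇒ (2/1573)^2 = +1]
  = (1573/209)    [QR: 209 ≡ 1 mod 4, sign kept]
  = (110/209)    [1573 ≡ 110 mod 209]
  = (55/209)    [209 ≡ 1 mod 8 ⇒ (2/209) = +1]
  = (209/55)    [QR: 209 ≡ 1 mod 4, sign kept]
  = (44/55)    [209 ≡ 44 mod 55]
  = (11/55)    [55 ≡ 7 mod 8 ⇒ (2/55)^2 = +1]
  = -(55/11)    [QR: both ≡ 3 mod 4, sign flips]
  = -(0/11)    [55 ≡ 0 mod 11]
  = 0    [numerator 0, gcd > 1]
Product: (0)·(0) = 0.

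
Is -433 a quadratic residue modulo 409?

yes

(-433/409)
  = (385/409)    [-433 ≡ 385 mod 409]
  = (409/385)    [QR: 385 ≡ 1 mod 4, sign kept]
  = (24/385)    [409 ≡ 24 mod 385]
  = (3/385)    [385 ≡ 1 mod 8 ⇒ (2/385)^3 = +1]
  = (385/3)    [QR: 385 ≡ 1 mod 4, sign kept]
  = (1/3)    [385 ≡ 1 mod 3]
  = 1    [(1/3) = 1]
(-433/409) = 1, and 409 is prime, so -433 is a quadratic residue mod 409.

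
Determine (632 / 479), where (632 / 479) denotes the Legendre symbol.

-1

(632 / 479)
  = (153 / 479)    [632 ≡ 153 mod 479]
  = (479 / 153)    [QR: 153 ≡ 1 mod 4, sign kept]
  = (20 / 153)    [479 ≡ 20 mod 153]
  = (5 / 153)    [153 ≡ 1 mod 8 ⇒ (2 / 153)^2 = +1]
  = (153 / 5)    [QR: 5 ≡ 1 mod 4, sign kept]
  = (3 / 5)    [153 ≡ 3 mod 5]
  = (5 / 3)    [QR: 5 ≡ 1 mod 4, sign kept]
  = (2 / 3)    [5 ≡ 2 mod 3]
  = -(1 / 3)    [3 ≡ 3 mod 8 ⇒ (2 / 3) = -1]
  = -1    [(1 / 3) = 1]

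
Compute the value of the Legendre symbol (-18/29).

(-18/29)
  = (11/29)    [-18 ≡ 11 mod 29]
  = (29/11)    [QR: 29 ≡ 1 mod 4, sign kept]
  = (7/11)    [29 ≡ 7 mod 11]
  = -(11/7)    [QR: both ≡ 3 mod 4, sign flips]
  = -(4/7)    [11 ≡ 4 mod 7]
  = -(1/7)    [7 ≡ 7 mod 8 ⇒ (2/7)^2 = +1]
  = -1    [(1/7) = 1]

-1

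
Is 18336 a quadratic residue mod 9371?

yes

(18336/9371)
  = (8965/9371)    [18336 ≡ 8965 mod 9371]
  = (9371/8965)    [QR: 8965 ≡ 1 mod 4, sign kept]
  = (406/8965)    [9371 ≡ 406 mod 8965]
  = -(203/8965)    [8965 ≡ 5 mod 8 ⇒ (2/8965) = -1]
  = -(8965/203)    [QR: 8965 ≡ 1 mod 4, sign kept]
  = -(33/203)    [8965 ≡ 33 mod 203]
  = -(203/33)    [QR: 33 ≡ 1 mod 4, sign kept]
  = -(5/33)    [203 ≡ 5 mod 33]
  = -(33/5)    [QR: 5 ≡ 1 mod 4, sign kept]
  = -(3/5)    [33 ≡ 3 mod 5]
  = -(5/3)    [QR: 5 ≡ 1 mod 4, sign kept]
  = -(2/3)    [5 ≡ 2 mod 3]
  = (1/3)    [3 ≡ 3 mod 8 ⇒ (2/3) = -1]
  = 1    [(1/3) = 1]
(18336/9371) = 1, and 9371 is prime, so 18336 is a quadratic residue mod 9371.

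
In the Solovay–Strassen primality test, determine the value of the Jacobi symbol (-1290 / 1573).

(-1290 / 1573)
  = (1290 / 1573)    [1573 ≡ 1 mod 4 ⇒ (-1 / 1573) = +1]
  = -(645 / 1573)    [1573 ≡ 5 mod 8 ⇒ (2 / 1573) = -1]
  = -(1573 / 645)    [QR: 645 ≡ 1 mod 4, sign kept]
  = -(283 / 645)    [1573 ≡ 283 mod 645]
  = -(645 / 283)    [QR: 645 ≡ 1 mod 4, sign kept]
  = -(79 / 283)    [645 ≡ 79 mod 283]
  = (283 / 79)    [QR: both ≡ 3 mod 4, sign flips]
  = (46 / 79)    [283 ≡ 46 mod 79]
  = (23 / 79)    [79 ≡ 7 mod 8 ⇒ (2 / 79) = +1]
  = -(79 / 23)    [QR: both ≡ 3 mod 4, sign flips]
  = -(10 / 23)    [79 ≡ 10 mod 23]
  = -(5 / 23)    [23 ≡ 7 mod 8 ⇒ (2 / 23) = +1]
  = -(23 / 5)    [QR: 5 ≡ 1 mod 4, sign kept]
  = -(3 / 5)    [23 ≡ 3 mod 5]
  = -(5 / 3)    [QR: 5 ≡ 1 mod 4, sign kept]
  = -(2 / 3)    [5 ≡ 2 mod 3]
  = (1 / 3)    [3 ≡ 3 mod 8 ⇒ (2 / 3) = -1]
  = 1    [(1 / 3) = 1]

1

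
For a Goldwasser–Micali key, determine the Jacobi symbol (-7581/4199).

0

(-7581/4199)
  = -(7581/4199)    [4199 ≡ 3 mod 4 ⇒ (-1/4199) = -1]
  = -(3382/4199)    [7581 ≡ 3382 mod 4199]
  = -(1691/4199)    [4199 ≡ 7 mod 8 ⇒ (2/4199) = +1]
  = (4199/1691)    [QR: both ≡ 3 mod 4, sign flips]
  = (817/1691)    [4199 ≡ 817 mod 1691]
  = (1691/817)    [QR: 817 ≡ 1 mod 4, sign kept]
  = (57/817)    [1691 ≡ 57 mod 817]
  = (817/57)    [QR: 57 ≡ 1 mod 4, sign kept]
  = (19/57)    [817 ≡ 19 mod 57]
  = (57/19)    [QR: 57 ≡ 1 mod 4, sign kept]
  = (0/19)    [57 ≡ 0 mod 19]
  = 0    [numerator 0, gcd > 1]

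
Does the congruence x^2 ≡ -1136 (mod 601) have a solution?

(-1136|601)
  = (66|601)    [-1136 ≡ 66 mod 601]
  = (33|601)    [601 ≡ 1 mod 8 ⇒ (2|601) = +1]
  = (601|33)    [QR: 33 ≡ 1 mod 4, sign kept]
  = (7|33)    [601 ≡ 7 mod 33]
  = (33|7)    [QR: 33 ≡ 1 mod 4, sign kept]
  = (5|7)    [33 ≡ 5 mod 7]
  = (7|5)    [QR: 5 ≡ 1 mod 4, sign kept]
  = (2|5)    [7 ≡ 2 mod 5]
  = -(1|5)    [5 ≡ 5 mod 8 ⇒ (2|5) = -1]
  = -1    [(1|5) = 1]
(-1136|601) = -1, and 601 is prime, so -1136 is not a quadratic residue mod 601.

no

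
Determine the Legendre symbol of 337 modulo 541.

-1

337 ≡ 1 (mod 4), so quadratic reciprocity gives (337/541) = (541/337). Reduce: 541 ≡ 204 (mod 337). Now have (204/337).
Factor out 2: 204 = 2^2·51. Since 337 ≡ 1 (mod 8), (2/337) = +1, and (2/337)^2 = +1. Now have (51/337).
337 ≡ 1 (mod 4), so quadratic reciprocity gives (51/337) = (337/51). Reduce: 337 ≡ 31 (mod 51). Now have (31/51).
Both 31 ≡ 3 and 51 ≡ 3 (mod 4), so reciprocity gives (31/51) = -(51/31). Reduce: 51 ≡ 20 (mod 31). Now have -(20/31).
Factor out 2: 20 = 2^2·5. Since 31 ≡ 7 (mod 8), (2/31) = +1, and (2/31)^2 = +1. Now have -(5/31).
5 ≡ 1 (mod 4), so quadratic reciprocity gives (5/31) = (31/5). Reduce: 31 ≡ 1 (mod 5). Now have -(1/5).
(1/5) = 1. Collecting the sign factors: -1.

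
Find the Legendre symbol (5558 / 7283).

-1

Factor out 2: 5558 = 2·2779. Since 7283 ≡ 3 (mod 8), (2 / 7283) = -1. Now have -(2779 / 7283).
Both 2779 ≡ 3 and 7283 ≡ 3 (mod 4), so reciprocity gives (2779 / 7283) = -(7283 / 2779). Reduce: 7283 ≡ 1725 (mod 2779). Now have (1725 / 2779).
1725 ≡ 1 (mod 4), so quadratic reciprocity gives (1725 / 2779) = (2779 / 1725). Reduce: 2779 ≡ 1054 (mod 1725). Now have (1054 / 1725).
Factor out 2: 1054 = 2·527. Since 1725 ≡ 5 (mod 8), (2 / 1725) = -1. Now have -(527 / 1725).
1725 ≡ 1 (mod 4), so quadratic reciprocity gives (527 / 1725) = (1725 / 527). Reduce: 1725 ≡ 144 (mod 527). Now have -(144 / 527).
Factor out 2: 144 = 2^4·9. Since 527 ≡ 7 (mod 8), (2 / 527) = +1, and (2 / 527)^4 = +1. Now have -(9 / 527).
9 ≡ 1 (mod 4), so quadratic reciprocity gives (9 / 527) = (527 / 9). Reduce: 527 ≡ 5 (mod 9). Now have -(5 / 9).
5 ≡ 1 (mod 4), so quadratic reciprocity gives (5 / 9) = (9 / 5). Reduce: 9 ≡ 4 (mod 5). Now have -(4 / 5).
Factor out 2: 4 = 2^2. Since 5 ≡ 5 (mod 8), (2 / 5) = -1, and (2 / 5)^2 = +1. Now have -(1 / 5).
(1 / 5) = 1. Collecting the sign factors: -1.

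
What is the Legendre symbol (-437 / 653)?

1

(-437 / 653)
  = (216 / 653)    [-437 ≡ 216 mod 653]
  = -(27 / 653)    [653 ≡ 5 mod 8 ⇒ (2 / 653)^3 = -1]
  = -(653 / 27)    [QR: 653 ≡ 1 mod 4, sign kept]
  = -(5 / 27)    [653 ≡ 5 mod 27]
  = -(27 / 5)    [QR: 5 ≡ 1 mod 4, sign kept]
  = -(2 / 5)    [27 ≡ 2 mod 5]
  = (1 / 5)    [5 ≡ 5 mod 8 ⇒ (2 / 5) = -1]
  = 1    [(1 / 5) = 1]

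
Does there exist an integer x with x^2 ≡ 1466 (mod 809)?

yes

Reduce the numerator: 1466 ≡ 657 (mod 809), so (1466/809) = (657/809).
657 ≡ 1 (mod 4), so quadratic reciprocity gives (657/809) = (809/657). Reduce: 809 ≡ 152 (mod 657). Now have (152/657).
Factor out 2: 152 = 2^3·19. Since 657 ≡ 1 (mod 8), (2/657) = +1, and (2/657)^3 = +1. Now have (19/657).
657 ≡ 1 (mod 4), so quadratic reciprocity gives (19/657) = (657/19). Reduce: 657 ≡ 11 (mod 19). Now have (11/19).
Both 11 ≡ 3 and 19 ≡ 3 (mod 4), so reciprocity gives (11/19) = -(19/11). Reduce: 19 ≡ 8 (mod 11). Now have -(8/11).
Factor out 2: 8 = 2^3. Since 11 ≡ 3 (mod 8), (2/11) = -1, and (2/11)^3 = -1. Now have (1/11).
(1/11) = 1. Collecting the sign factors: 1.
The Legendre symbol is 1, so x^2 ≡ 1466 (mod 809) has solution.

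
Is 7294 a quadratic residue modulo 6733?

yes

Reduce the numerator: 7294 ≡ 561 (mod 6733), so (7294/6733) = (561/6733).
561 ≡ 1 (mod 4), so quadratic reciprocity gives (561/6733) = (6733/561). Reduce: 6733 ≡ 1 (mod 561). Now have (1/561).
(1/561) = 1. Collecting the sign factors: 1.
(7294/6733) = 1, and 6733 is prime, so 7294 is a quadratic residue mod 6733.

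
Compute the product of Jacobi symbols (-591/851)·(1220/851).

By multiplicativity, (-591·1220/851) = (-591/851)·(1220/851).
First factor (-591/851):
Reduce the numerator: -591 ≡ 260 (mod 851), so (-591/851) = (260/851).
Factor out 2: 260 = 2^2·65. Since 851 ≡ 3 (mod 8), (2/851) = -1, and (2/851)^2 = +1. Now have (65/851).
65 ≡ 1 (mod 4), so quadratic reciprocity gives (65/851) = (851/65). Reduce: 851 ≡ 6 (mod 65). Now have (6/65).
Factor out 2: 6 = 2·3. Since 65 ≡ 1 (mod 8), (2/65) = +1. Now have (3/65).
65 ≡ 1 (mod 4), so quadratic reciprocity gives (3/65) = (65/3). Reduce: 65 ≡ 2 (mod 3). Now have (2/3).
Factor out 2: 2 = 2. Since 3 ≡ 3 (mod 8), (2/3) = -1. Now have -(1/3).
(1/3) = 1. Collecting the sign factors: -1.
Second factor (1220/851):
Reduce the numerator: 1220 ≡ 369 (mod 851), so (1220/851) = (369/851).
369 ≡ 1 (mod 4), so quadratic reciprocity gives (369/851) = (851/369). Reduce: 851 ≡ 113 (mod 369). Now have (113/369).
113 ≡ 1 (mod 4), so quadratic reciprocity gives (113/369) = (369/113). Reduce: 369 ≡ 30 (mod 113). Now have (30/113).
Factor out 2: 30 = 2·15. Since 113 ≡ 1 (mod 8), (2/113) = +1. Now have (15/113).
113 ≡ 1 (mod 4), so quadratic reciprocity gives (15/113) = (113/15). Reduce: 113 ≡ 8 (mod 15). Now have (8/15).
Factor out 2: 8 = 2^3. Since 15 ≡ 7 (mod 8), (2/15) = +1, and (2/15)^3 = +1. Now have (1/15).
(1/15) = 1. Collecting the sign factors: 1.
Product: (-1)·(1) = -1.

-1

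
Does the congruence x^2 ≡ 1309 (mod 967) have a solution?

Reduce the numerator: 1309 ≡ 342 (mod 967), so (1309/967) = (342/967).
Factor out 2: 342 = 2·171. Since 967 ≡ 7 (mod 8), (2/967) = +1. Now have (171/967).
Both 171 ≡ 3 and 967 ≡ 3 (mod 4), so reciprocity gives (171/967) = -(967/171). Reduce: 967 ≡ 112 (mod 171). Now have -(112/171).
Factor out 2: 112 = 2^4·7. Since 171 ≡ 3 (mod 8), (2/171) = -1, and (2/171)^4 = +1. Now have -(7/171).
Both 7 ≡ 3 and 171 ≡ 3 (mod 4), so reciprocity gives (7/171) = -(171/7). Reduce: 171 ≡ 3 (mod 7). Now have (3/7).
Both 3 ≡ 3 and 7 ≡ 3 (mod 4), so reciprocity gives (3/7) = -(7/3). Reduce: 7 ≡ 1 (mod 3). Now have -(1/3).
(1/3) = 1. Collecting the sign factors: -1.
(1309/967) = -1, and 967 is prime, so 1309 is not a quadratic residue mod 967.

no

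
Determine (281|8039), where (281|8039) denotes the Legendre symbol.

-1

(281|8039)
  = (8039|281)    [QR: 281 ≡ 1 mod 4, sign kept]
  = (171|281)    [8039 ≡ 171 mod 281]
  = (281|171)    [QR: 281 ≡ 1 mod 4, sign kept]
  = (110|171)    [281 ≡ 110 mod 171]
  = -(55|171)    [171 ≡ 3 mod 8 ⇒ (2|171) = -1]
  = (171|55)    [QR: both ≡ 3 mod 4, sign flips]
  = (6|55)    [171 ≡ 6 mod 55]
  = (3|55)    [55 ≡ 7 mod 8 ⇒ (2|55) = +1]
  = -(55|3)    [QR: both ≡ 3 mod 4, sign flips]
  = -(1|3)    [55 ≡ 1 mod 3]
  = -1    [(1|3) = 1]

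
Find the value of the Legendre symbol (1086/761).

-1

Reduce the numerator: 1086 ≡ 325 (mod 761), so (1086/761) = (325/761).
325 ≡ 1 (mod 4), so quadratic reciprocity gives (325/761) = (761/325). Reduce: 761 ≡ 111 (mod 325). Now have (111/325).
325 ≡ 1 (mod 4), so quadratic reciprocity gives (111/325) = (325/111). Reduce: 325 ≡ 103 (mod 111). Now have (103/111).
Both 103 ≡ 3 and 111 ≡ 3 (mod 4), so reciprocity gives (103/111) = -(111/103). Reduce: 111 ≡ 8 (mod 103). Now have -(8/103).
Factor out 2: 8 = 2^3. Since 103 ≡ 7 (mod 8), (2/103) = +1, and (2/103)^3 = +1. Now have -(1/103).
(1/103) = 1. Collecting the sign factors: -1.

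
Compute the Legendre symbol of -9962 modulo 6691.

Reduce the numerator: -9962 ≡ 3420 (mod 6691), so (-9962|6691) = (3420|6691).
Factor out 2: 3420 = 2^2·855. Since 6691 ≡ 3 (mod 8), (2|6691) = -1, and (2|6691)^2 = +1. Now have (855|6691).
Both 855 ≡ 3 and 6691 ≡ 3 (mod 4), so reciprocity gives (855|6691) = -(6691|855). Reduce: 6691 ≡ 706 (mod 855). Now have -(706|855).
Factor out 2: 706 = 2·353. Since 855 ≡ 7 (mod 8), (2|855) = +1. Now have -(353|855).
353 ≡ 1 (mod 4), so quadratic reciprocity gives (353|855) = (855|353). Reduce: 855 ≡ 149 (mod 353). Now have -(149|353).
149 ≡ 1 (mod 4), so quadratic reciprocity gives (149|353) = (353|149). Reduce: 353 ≡ 55 (mod 149). Now have -(55|149).
149 ≡ 1 (mod 4), so quadratic reciprocity gives (55|149) = (149|55). Reduce: 149 ≡ 39 (mod 55). Now have -(39|55).
Both 39 ≡ 3 and 55 ≡ 3 (mod 4), so reciprocity gives (39|55) = -(55|39). Reduce: 55 ≡ 16 (mod 39). Now have (16|39).
Factor out 2: 16 = 2^4. Since 39 ≡ 7 (mod 8), (2|39) = +1, and (2|39)^4 = +1. Now have (1|39).
(1|39) = 1. Collecting the sign factors: 1.

1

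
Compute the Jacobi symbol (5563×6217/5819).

1

By multiplicativity, (5563·6217/5819) = (5563/5819)·(6217/5819).
First factor (5563/5819):
Both 5563 ≡ 3 and 5819 ≡ 3 (mod 4), so reciprocity gives (5563/5819) = -(5819/5563). Reduce: 5819 ≡ 256 (mod 5563). Now have -(256/5563).
Factor out 2: 256 = 2^8. Since 5563 ≡ 3 (mod 8), (2/5563) = -1, and (2/5563)^8 = +1. Now have -(1/5563).
(1/5563) = 1. Collecting the sign factors: -1.
Second factor (6217/5819):
Reduce the numerator: 6217 ≡ 398 (mod 5819), so (6217/5819) = (398/5819).
Factor out 2: 398 = 2·199. Since 5819 ≡ 3 (mod 8), (2/5819) = -1. Now have -(199/5819).
Both 199 ≡ 3 and 5819 ≡ 3 (mod 4), so reciprocity gives (199/5819) = -(5819/199). Reduce: 5819 ≡ 48 (mod 199). Now have (48/199).
Factor out 2: 48 = 2^4·3. Since 199 ≡ 7 (mod 8), (2/199) = +1, and (2/199)^4 = +1. Now have (3/199).
Both 3 ≡ 3 and 199 ≡ 3 (mod 4), so reciprocity gives (3/199) = -(199/3). Reduce: 199 ≡ 1 (mod 3). Now have -(1/3).
(1/3) = 1. Collecting the sign factors: -1.
Product: (-1)·(-1) = 1.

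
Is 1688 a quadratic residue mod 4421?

Factor out 2: 1688 = 2^3·211. Since 4421 ≡ 5 (mod 8), (2/4421) = -1, and (2/4421)^3 = -1. Now have -(211/4421).
4421 ≡ 1 (mod 4), so quadratic reciprocity gives (211/4421) = (4421/211). Reduce: 4421 ≡ 201 (mod 211). Now have -(201/211).
201 ≡ 1 (mod 4), so quadratic reciprocity gives (201/211) = (211/201). Reduce: 211 ≡ 10 (mod 201). Now have -(10/201).
Factor out 2: 10 = 2·5. Since 201 ≡ 1 (mod 8), (2/201) = +1. Now have -(5/201).
5 ≡ 1 (mod 4), so quadratic reciprocity gives (5/201) = (201/5). Reduce: 201 ≡ 1 (mod 5). Now have -(1/5).
(1/5) = 1. Collecting the sign factors: -1.
The Legendre symbol is -1, so x^2 ≡ 1688 (mod 4421) has no solution.

no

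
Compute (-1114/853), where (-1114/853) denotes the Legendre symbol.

(-1114/853)
  = (592/853)    [-1114 ≡ 592 mod 853]
  = (37/853)    [853 ≡ 5 mod 8 ⇒ (2/853)^4 = +1]
  = (853/37)    [QR: 37 ≡ 1 mod 4, sign kept]
  = (2/37)    [853 ≡ 2 mod 37]
  = -(1/37)    [37 ≡ 5 mod 8 ⇒ (2/37) = -1]
  = -1    [(1/37) = 1]

-1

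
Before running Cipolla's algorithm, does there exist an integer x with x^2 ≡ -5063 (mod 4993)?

no

Reduce the numerator: -5063 ≡ 4923 (mod 4993), so (-5063/4993) = (4923/4993).
4993 ≡ 1 (mod 4), so quadratic reciprocity gives (4923/4993) = (4993/4923). Reduce: 4993 ≡ 70 (mod 4923). Now have (70/4923).
Factor out 2: 70 = 2·35. Since 4923 ≡ 3 (mod 8), (2/4923) = -1. Now have -(35/4923).
Both 35 ≡ 3 and 4923 ≡ 3 (mod 4), so reciprocity gives (35/4923) = -(4923/35). Reduce: 4923 ≡ 23 (mod 35). Now have (23/35).
Both 23 ≡ 3 and 35 ≡ 3 (mod 4), so reciprocity gives (23/35) = -(35/23). Reduce: 35 ≡ 12 (mod 23). Now have -(12/23).
Factor out 2: 12 = 2^2·3. Since 23 ≡ 7 (mod 8), (2/23) = +1, and (2/23)^2 = +1. Now have -(3/23).
Both 3 ≡ 3 and 23 ≡ 3 (mod 4), so reciprocity gives (3/23) = -(23/3). Reduce: 23 ≡ 2 (mod 3). Now have (2/3).
Factor out 2: 2 = 2. Since 3 ≡ 3 (mod 8), (2/3) = -1. Now have -(1/3).
(1/3) = 1. Collecting the sign factors: -1.
(-5063/4993) = -1, and 4993 is prime, so -5063 is not a quadratic residue mod 4993.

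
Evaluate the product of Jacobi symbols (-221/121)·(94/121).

By multiplicativity, (-221·94/121) = (-221/121)·(94/121).
First factor (-221/121):
(-221/121)
  = (21/121)    [-221 ≡ 21 mod 121]
  = (121/21)    [QR: 21 ≡ 1 mod 4, sign kept]
  = (16/21)    [121 ≡ 16 mod 21]
  = (1/21)    [21 ≡ 5 mod 8 ⇒ (2/21)^4 = +1]
  = 1    [(1/21) = 1]
Second factor (94/121):
(94/121)
  = (47/121)    [121 ≡ 1 mod 8 ⇒ (2/121) = +1]
  = (121/47)    [QR: 121 ≡ 1 mod 4, sign kept]
  = (27/47)    [121 ≡ 27 mod 47]
  = -(47/27)    [QR: both ≡ 3 mod 4, sign flips]
  = -(20/27)    [47 ≡ 20 mod 27]
  = -(5/27)    [27 ≡ 3 mod 8 ⇒ (2/27)^2 = +1]
  = -(27/5)    [QR: 5 ≡ 1 mod 4, sign kept]
  = -(2/5)    [27 ≡ 2 mod 5]
  = (1/5)    [5 ≡ 5 mod 8 ⇒ (2/5) = -1]
  = 1    [(1/5) = 1]
Product: (1)·(1) = 1.

1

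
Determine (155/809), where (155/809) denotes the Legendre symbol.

809 ≡ 1 (mod 4), so quadratic reciprocity gives (155/809) = (809/155). Reduce: 809 ≡ 34 (mod 155). Now have (34/155).
Factor out 2: 34 = 2·17. Since 155 ≡ 3 (mod 8), (2/155) = -1. Now have -(17/155).
17 ≡ 1 (mod 4), so quadratic reciprocity gives (17/155) = (155/17). Reduce: 155 ≡ 2 (mod 17). Now have -(2/17).
Factor out 2: 2 = 2. Since 17 ≡ 1 (mod 8), (2/17) = +1. Now have -(1/17).
(1/17) = 1. Collecting the sign factors: -1.

-1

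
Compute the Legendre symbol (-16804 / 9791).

(-16804 / 9791)
  = -(16804 / 9791)    [9791 ≡ 3 mod 4 ⇒ (-1 / 9791) = -1]
  = -(7013 / 9791)    [16804 ≡ 7013 mod 9791]
  = -(9791 / 7013)    [QR: 7013 ≡ 1 mod 4, sign kept]
  = -(2778 / 7013)    [9791 ≡ 2778 mod 7013]
  = (1389 / 7013)    [7013 ≡ 5 mod 8 ⇒ (2 / 7013) = -1]
  = (7013 / 1389)    [QR: 1389 ≡ 1 mod 4, sign kept]
  = (68 / 1389)    [7013 ≡ 68 mod 1389]
  = (17 / 1389)    [1389 ≡ 5 mod 8 ⇒ (2 / 1389)^2 = +1]
  = (1389 / 17)    [QR: 17 ≡ 1 mod 4, sign kept]
  = (12 / 17)    [1389 ≡ 12 mod 17]
  = (3 / 17)    [17 ≡ 1 mod 8 ⇒ (2 / 17)^2 = +1]
  = (17 / 3)    [QR: 17 ≡ 1 mod 4, sign kept]
  = (2 / 3)    [17 ≡ 2 mod 3]
  = -(1 / 3)    [3 ≡ 3 mod 8 ⇒ (2 / 3) = -1]
  = -1    [(1 / 3) = 1]

-1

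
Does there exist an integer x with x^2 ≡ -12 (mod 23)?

no

(-12/23)
  = (11/23)    [-12 ≡ 11 mod 23]
  = -(23/11)    [QR: both ≡ 3 mod 4, sign flips]
  = -(1/11)    [23 ≡ 1 mod 11]
  = -1    [(1/11) = 1]
(-12/23) = -1, and 23 is prime, so -12 is not a quadratic residue mod 23.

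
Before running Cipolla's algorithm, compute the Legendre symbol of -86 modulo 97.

1

(-86/97)
  = (11/97)    [-86 ≡ 11 mod 97]
  = (97/11)    [QR: 97 ≡ 1 mod 4, sign kept]
  = (9/11)    [97 ≡ 9 mod 11]
  = (11/9)    [QR: 9 ≡ 1 mod 4, sign kept]
  = (2/9)    [11 ≡ 2 mod 9]
  = (1/9)    [9 ≡ 1 mod 8 ⇒ (2/9) = +1]
  = 1    [(1/9) = 1]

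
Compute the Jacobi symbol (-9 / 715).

-1

Reduce the numerator: -9 ≡ 706 (mod 715), so (-9 / 715) = (706 / 715).
Factor out 2: 706 = 2·353. Since 715 ≡ 3 (mod 8), (2 / 715) = -1. Now have -(353 / 715).
353 ≡ 1 (mod 4), so quadratic reciprocity gives (353 / 715) = (715 / 353). Reduce: 715 ≡ 9 (mod 353). Now have -(9 / 353).
9 ≡ 1 (mod 4), so quadratic reciprocity gives (9 / 353) = (353 / 9). Reduce: 353 ≡ 2 (mod 9). Now have -(2 / 9).
Factor out 2: 2 = 2. Since 9 ≡ 1 (mod 8), (2 / 9) = +1. Now have -(1 / 9).
(1 / 9) = 1. Collecting the sign factors: -1.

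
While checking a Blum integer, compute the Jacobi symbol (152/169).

1

(152/169)
  = (19/169)    [169 ≡ 1 mod 8 ⇒ (2/169)^3 = +1]
  = (169/19)    [QR: 169 ≡ 1 mod 4, sign kept]
  = (17/19)    [169 ≡ 17 mod 19]
  = (19/17)    [QR: 17 ≡ 1 mod 4, sign kept]
  = (2/17)    [19 ≡ 2 mod 17]
  = (1/17)    [17 ≡ 1 mod 8 ⇒ (2/17) = +1]
  = 1    [(1/17) = 1]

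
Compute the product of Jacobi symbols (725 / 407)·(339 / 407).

-1

By multiplicativity, (725·339 / 407) = (725 / 407)·(339 / 407).
First factor (725 / 407):
(725 / 407)
  = (318 / 407)    [725 ≡ 318 mod 407]
  = (159 / 407)    [407 ≡ 7 mod 8 ⇒ (2 / 407) = +1]
  = -(407 / 159)    [QR: both ≡ 3 mod 4, sign flips]
  = -(89 / 159)    [407 ≡ 89 mod 159]
  = -(159 / 89)    [QR: 89 ≡ 1 mod 4, sign kept]
  = -(70 / 89)    [159 ≡ 70 mod 89]
  = -(35 / 89)    [89 ≡ 1 mod 8 ⇒ (2 / 89) = +1]
  = -(89 / 35)    [QR: 89 ≡ 1 mod 4, sign kept]
  = -(19 / 35)    [89 ≡ 19 mod 35]
  = (35 / 19)    [QR: both ≡ 3 mod 4, sign flips]
  = (16 / 19)    [35 ≡ 16 mod 19]
  = (1 / 19)    [19 ≡ 3 mod 8 ⇒ (2 / 19)^4 = +1]
  = 1    [(1 / 19) = 1]
Second factor (339 / 407):
(339 / 407)
  = -(407 / 339)    [QR: both ≡ 3 mod 4, sign flips]
  = -(68 / 339)    [407 ≡ 68 mod 339]
  = -(17 / 339)    [339 ≡ 3 mod 8 ⇒ (2 / 339)^2 = +1]
  = -(339 / 17)    [QR: 17 ≡ 1 mod 4, sign kept]
  = -(16 / 17)    [339 ≡ 16 mod 17]
  = -(1 / 17)    [17 ≡ 1 mod 8 ⇒ (2 / 17)^4 = +1]
  = -1    [(1 / 17) = 1]
Product: (1)·(-1) = -1.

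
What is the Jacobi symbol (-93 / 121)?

(-93 / 121)
  = (93 / 121)    [121 ≡ 1 mod 4 ⇒ (-1 / 121) = +1]
  = (121 / 93)    [QR: 93 ≡ 1 mod 4, sign kept]
  = (28 / 93)    [121 ≡ 28 mod 93]
  = (7 / 93)    [93 ≡ 5 mod 8 ⇒ (2 / 93)^2 = +1]
  = (93 / 7)    [QR: 93 ≡ 1 mod 4, sign kept]
  = (2 / 7)    [93 ≡ 2 mod 7]
  = (1 / 7)    [7 ≡ 7 mod 8 ⇒ (2 / 7) = +1]
  = 1    [(1 / 7) = 1]

1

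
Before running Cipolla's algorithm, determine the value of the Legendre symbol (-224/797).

1

Reduce the numerator: -224 ≡ 573 (mod 797), so (-224/797) = (573/797).
573 ≡ 1 (mod 4), so quadratic reciprocity gives (573/797) = (797/573). Reduce: 797 ≡ 224 (mod 573). Now have (224/573).
Factor out 2: 224 = 2^5·7. Since 573 ≡ 5 (mod 8), (2/573) = -1, and (2/573)^5 = -1. Now have -(7/573).
573 ≡ 1 (mod 4), so quadratic reciprocity gives (7/573) = (573/7). Reduce: 573 ≡ 6 (mod 7). Now have -(6/7).
Factor out 2: 6 = 2·3. Since 7 ≡ 7 (mod 8), (2/7) = +1. Now have -(3/7).
Both 3 ≡ 3 and 7 ≡ 3 (mod 4), so reciprocity gives (3/7) = -(7/3). Reduce: 7 ≡ 1 (mod 3). Now have (1/3).
(1/3) = 1. Collecting the sign factors: 1.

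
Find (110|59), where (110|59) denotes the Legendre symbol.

1

Reduce the numerator: 110 ≡ 51 (mod 59), so (110|59) = (51|59).
Both 51 ≡ 3 and 59 ≡ 3 (mod 4), so reciprocity gives (51|59) = -(59|51). Reduce: 59 ≡ 8 (mod 51). Now have -(8|51).
Factor out 2: 8 = 2^3. Since 51 ≡ 3 (mod 8), (2|51) = -1, and (2|51)^3 = -1. Now have (1|51).
(1|51) = 1. Collecting the sign factors: 1.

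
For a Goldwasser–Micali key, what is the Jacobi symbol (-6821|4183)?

-1

(-6821|4183)
  = -(6821|4183)    [4183 ≡ 3 mod 4 ⇒ (-1|4183) = -1]
  = -(2638|4183)    [6821 ≡ 2638 mod 4183]
  = -(1319|4183)    [4183 ≡ 7 mod 8 ⇒ (2|4183) = +1]
  = (4183|1319)    [QR: both ≡ 3 mod 4, sign flips]
  = (226|1319)    [4183 ≡ 226 mod 1319]
  = (113|1319)    [1319 ≡ 7 mod 8 ⇒ (2|1319) = +1]
  = (1319|113)    [QR: 113 ≡ 1 mod 4, sign kept]
  = (76|113)    [1319 ≡ 76 mod 113]
  = (19|113)    [113 ≡ 1 mod 8 ⇒ (2|113)^2 = +1]
  = (113|19)    [QR: 113 ≡ 1 mod 4, sign kept]
  = (18|19)    [113 ≡ 18 mod 19]
  = -(9|19)    [19 ≡ 3 mod 8 ⇒ (2|19) = -1]
  = -(19|9)    [QR: 9 ≡ 1 mod 4, sign kept]
  = -(1|9)    [19 ≡ 1 mod 9]
  = -1    [(1|9) = 1]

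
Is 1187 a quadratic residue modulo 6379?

no

(1187/6379)
  = -(6379/1187)    [QR: both ≡ 3 mod 4, sign flips]
  = -(444/1187)    [6379 ≡ 444 mod 1187]
  = -(111/1187)    [1187 ≡ 3 mod 8 ⇒ (2/1187)^2 = +1]
  = (1187/111)    [QR: both ≡ 3 mod 4, sign flips]
  = (77/111)    [1187 ≡ 77 mod 111]
  = (111/77)    [QR: 77 ≡ 1 mod 4, sign kept]
  = (34/77)    [111 ≡ 34 mod 77]
  = -(17/77)    [77 ≡ 5 mod 8 ⇒ (2/77) = -1]
  = -(77/17)    [QR: 17 ≡ 1 mod 4, sign kept]
  = -(9/17)    [77 ≡ 9 mod 17]
  = -(17/9)    [QR: 9 ≡ 1 mod 4, sign kept]
  = -(8/9)    [17 ≡ 8 mod 9]
  = -(1/9)    [9 ≡ 1 mod 8 ⇒ (2/9)^3 = +1]
  = -1    [(1/9) = 1]
The Legendre symbol is -1, so x^2 ≡ 1187 (mod 6379) has no solution.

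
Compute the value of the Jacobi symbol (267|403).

-1

Both 267 ≡ 3 and 403 ≡ 3 (mod 4), so reciprocity gives (267|403) = -(403|267). Reduce: 403 ≡ 136 (mod 267). Now have -(136|267).
Factor out 2: 136 = 2^3·17. Since 267 ≡ 3 (mod 8), (2|267) = -1, and (2|267)^3 = -1. Now have (17|267).
17 ≡ 1 (mod 4), so quadratic reciprocity gives (17|267) = (267|17). Reduce: 267 ≡ 12 (mod 17). Now have (12|17).
Factor out 2: 12 = 2^2·3. Since 17 ≡ 1 (mod 8), (2|17) = +1, and (2|17)^2 = +1. Now have (3|17).
17 ≡ 1 (mod 4), so quadratic reciprocity gives (3|17) = (17|3). Reduce: 17 ≡ 2 (mod 3). Now have (2|3).
Factor out 2: 2 = 2. Since 3 ≡ 3 (mod 8), (2|3) = -1. Now have -(1|3).
(1|3) = 1. Collecting the sign factors: -1.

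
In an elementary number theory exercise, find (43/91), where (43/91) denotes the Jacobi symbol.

Both 43 ≡ 3 and 91 ≡ 3 (mod 4), so reciprocity gives (43/91) = -(91/43). Reduce: 91 ≡ 5 (mod 43). Now have -(5/43).
5 ≡ 1 (mod 4), so quadratic reciprocity gives (5/43) = (43/5). Reduce: 43 ≡ 3 (mod 5). Now have -(3/5).
5 ≡ 1 (mod 4), so quadratic reciprocity gives (3/5) = (5/3). Reduce: 5 ≡ 2 (mod 3). Now have -(2/3).
Factor out 2: 2 = 2. Since 3 ≡ 3 (mod 8), (2/3) = -1. Now have (1/3).
(1/3) = 1. Collecting the sign factors: 1.

1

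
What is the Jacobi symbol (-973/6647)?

Pull out -1: (-973/6647) = (-1/6647)·(973/6647). Since 6647 ≡ 3 (mod 4), (-1/6647) = -1. Now have -(973/6647).
973 ≡ 1 (mod 4), so quadratic reciprocity gives (973/6647) = (6647/973). Reduce: 6647 ≡ 809 (mod 973). Now have -(809/973).
809 ≡ 1 (mod 4), so quadratic reciprocity gives (809/973) = (973/809). Reduce: 973 ≡ 164 (mod 809). Now have -(164/809).
Factor out 2: 164 = 2^2·41. Since 809 ≡ 1 (mod 8), (2/809) = +1, and (2/809)^2 = +1. Now have -(41/809).
41 ≡ 1 (mod 4), so quadratic reciprocity gives (41/809) = (809/41). Reduce: 809 ≡ 30 (mod 41). Now have -(30/41).
Factor out 2: 30 = 2·15. Since 41 ≡ 1 (mod 8), (2/41) = +1. Now have -(15/41).
41 ≡ 1 (mod 4), so quadratic reciprocity gives (15/41) = (41/15). Reduce: 41 ≡ 11 (mod 15). Now have -(11/15).
Both 11 ≡ 3 and 15 ≡ 3 (mod 4), so reciprocity gives (11/15) = -(15/11). Reduce: 15 ≡ 4 (mod 11). Now have (4/11).
Factor out 2: 4 = 2^2. Since 11 ≡ 3 (mod 8), (2/11) = -1, and (2/11)^2 = +1. Now have (1/11).
(1/11) = 1. Collecting the sign factors: 1.

1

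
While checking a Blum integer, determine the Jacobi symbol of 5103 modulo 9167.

Both 5103 ≡ 3 and 9167 ≡ 3 (mod 4), so reciprocity gives (5103 / 9167) = -(9167 / 5103). Reduce: 9167 ≡ 4064 (mod 5103). Now have -(4064 / 5103).
Factor out 2: 4064 = 2^5·127. Since 5103 ≡ 7 (mod 8), (2 / 5103) = +1, and (2 / 5103)^5 = +1. Now have -(127 / 5103).
Both 127 ≡ 3 and 5103 ≡ 3 (mod 4), so reciprocity gives (127 / 5103) = -(5103 / 127). Reduce: 5103 ≡ 23 (mod 127). Now have (23 / 127).
Both 23 ≡ 3 and 127 ≡ 3 (mod 4), so reciprocity gives (23 / 127) = -(127 / 23). Reduce: 127 ≡ 12 (mod 23). Now have -(12 / 23).
Factor out 2: 12 = 2^2·3. Since 23 ≡ 7 (mod 8), (2 / 23) = +1, and (2 / 23)^2 = +1. Now have -(3 / 23).
Both 3 ≡ 3 and 23 ≡ 3 (mod 4), so reciprocity gives (3 / 23) = -(23 / 3). Reduce: 23 ≡ 2 (mod 3). Now have (2 / 3).
Factor out 2: 2 = 2. Since 3 ≡ 3 (mod 8), (2 / 3) = -1. Now have -(1 / 3).
(1 / 3) = 1. Collecting the sign factors: -1.

-1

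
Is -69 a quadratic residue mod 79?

(-69/79)
  = (10/79)    [-69 ≡ 10 mod 79]
  = (5/79)    [79 ≡ 7 mod 8 ⇒ (2/79) = +1]
  = (79/5)    [QR: 5 ≡ 1 mod 4, sign kept]
  = (4/5)    [79 ≡ 4 mod 5]
  = (1/5)    [5 ≡ 5 mod 8 ⇒ (2/5)^2 = +1]
  = 1    [(1/5) = 1]
(-69/79) = 1, and 79 is prime, so -69 is a quadratic residue mod 79.

yes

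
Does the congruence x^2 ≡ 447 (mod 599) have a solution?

no

Both 447 ≡ 3 and 599 ≡ 3 (mod 4), so reciprocity gives (447|599) = -(599|447). Reduce: 599 ≡ 152 (mod 447). Now have -(152|447).
Factor out 2: 152 = 2^3·19. Since 447 ≡ 7 (mod 8), (2|447) = +1, and (2|447)^3 = +1. Now have -(19|447).
Both 19 ≡ 3 and 447 ≡ 3 (mod 4), so reciprocity gives (19|447) = -(447|19). Reduce: 447 ≡ 10 (mod 19). Now have (10|19).
Factor out 2: 10 = 2·5. Since 19 ≡ 3 (mod 8), (2|19) = -1. Now have -(5|19).
5 ≡ 1 (mod 4), so quadratic reciprocity gives (5|19) = (19|5). Reduce: 19 ≡ 4 (mod 5). Now have -(4|5).
Factor out 2: 4 = 2^2. Since 5 ≡ 5 (mod 8), (2|5) = -1, and (2|5)^2 = +1. Now have -(1|5).
(1|5) = 1. Collecting the sign factors: -1.
(447|599) = -1, and 599 is prime, so 447 is not a quadratic residue mod 599.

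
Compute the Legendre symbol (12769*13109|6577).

By multiplicativity, (12769·13109|6577) = (12769|6577)·(13109|6577).
First factor (12769|6577):
Reduce the numerator: 12769 ≡ 6192 (mod 6577), so (12769|6577) = (6192|6577).
Factor out 2: 6192 = 2^4·387. Since 6577 ≡ 1 (mod 8), (2|6577) = +1, and (2|6577)^4 = +1. Now have (387|6577).
6577 ≡ 1 (mod 4), so quadratic reciprocity gives (387|6577) = (6577|387). Reduce: 6577 ≡ 385 (mod 387). Now have (385|387).
385 ≡ 1 (mod 4), so quadratic reciprocity gives (385|387) = (387|385). Reduce: 387 ≡ 2 (mod 385). Now have (2|385).
Factor out 2: 2 = 2. Since 385 ≡ 1 (mod 8), (2|385) = +1. Now have (1|385).
(1|385) = 1. Collecting the sign factors: 1.
Second factor (13109|6577):
Reduce the numerator: 13109 ≡ 6532 (mod 6577), so (13109|6577) = (6532|6577).
Factor out 2: 6532 = 2^2·1633. Since 6577 ≡ 1 (mod 8), (2|6577) = +1, and (2|6577)^2 = +1. Now have (1633|6577).
1633 ≡ 1 (mod 4), so quadratic reciprocity gives (1633|6577) = (6577|1633). Reduce: 6577 ≡ 45 (mod 1633). Now have (45|1633).
45 ≡ 1 (mod 4), so quadratic reciprocity gives (45|1633) = (1633|45). Reduce: 1633 ≡ 13 (mod 45). Now have (13|45).
13 ≡ 1 (mod 4), so quadratic reciprocity gives (13|45) = (45|13). Reduce: 45 ≡ 6 (mod 13). Now have (6|13).
Factor out 2: 6 = 2·3. Since 13 ≡ 5 (mod 8), (2|13) = -1. Now have -(3|13).
13 ≡ 1 (mod 4), so quadratic reciprocity gives (3|13) = (13|3). Reduce: 13 ≡ 1 (mod 3). Now have -(1|3).
(1|3) = 1. Collecting the sign factors: -1.
Product: (1)·(-1) = -1.

-1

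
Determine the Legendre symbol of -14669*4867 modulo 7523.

By multiplicativity, (-14669·4867|7523) = (-14669|7523)·(4867|7523).
First factor (-14669|7523):
Reduce the numerator: -14669 ≡ 377 (mod 7523), so (-14669|7523) = (377|7523).
377 ≡ 1 (mod 4), so quadratic reciprocity gives (377|7523) = (7523|377). Reduce: 7523 ≡ 360 (mod 377). Now have (360|377).
Factor out 2: 360 = 2^3·45. Since 377 ≡ 1 (mod 8), (2|377) = +1, and (2|377)^3 = +1. Now have (45|377).
45 ≡ 1 (mod 4), so quadratic reciprocity gives (45|377) = (377|45). Reduce: 377 ≡ 17 (mod 45). Now have (17|45).
17 ≡ 1 (mod 4), so quadratic reciprocity gives (17|45) = (45|17). Reduce: 45 ≡ 11 (mod 17). Now have (11|17).
17 ≡ 1 (mod 4), so quadratic reciprocity gives (11|17) = (17|11). Reduce: 17 ≡ 6 (mod 11). Now have (6|11).
Factor out 2: 6 = 2·3. Since 11 ≡ 3 (mod 8), (2|11) = -1. Now have -(3|11).
Both 3 ≡ 3 and 11 ≡ 3 (mod 4), so reciprocity gives (3|11) = -(11|3). Reduce: 11 ≡ 2 (mod 3). Now have (2|3).
Factor out 2: 2 = 2. Since 3 ≡ 3 (mod 8), (2|3) = -1. Now have -(1|3).
(1|3) = 1. Collecting the sign factors: -1.
Second factor (4867|7523):
Both 4867 ≡ 3 and 7523 ≡ 3 (mod 4), so reciprocity gives (4867|7523) = -(7523|4867). Reduce: 7523 ≡ 2656 (mod 4867). Now have -(2656|4867).
Factor out 2: 2656 = 2^5·83. Since 4867 ≡ 3 (mod 8), (2|4867) = -1, and (2|4867)^5 = -1. Now have (83|4867).
Both 83 ≡ 3 and 4867 ≡ 3 (mod 4), so reciprocity gives (83|4867) = -(4867|83). Reduce: 4867 ≡ 53 (mod 83). Now have -(53|83).
53 ≡ 1 (mod 4), so quadratic reciprocity gives (53|83) = (83|53). Reduce: 83 ≡ 30 (mod 53). Now have -(30|53).
Factor out 2: 30 = 2·15. Since 53 ≡ 5 (mod 8), (2|53) = -1. Now have (15|53).
53 ≡ 1 (mod 4), so quadratic reciprocity gives (15|53) = (53|15). Reduce: 53 ≡ 8 (mod 15). Now have (8|15).
Factor out 2: 8 = 2^3. Since 15 ≡ 7 (mod 8), (2|15) = +1, and (2|15)^3 = +1. Now have (1|15).
(1|15) = 1. Collecting the sign factors: 1.
Product: (-1)·(1) = -1.

-1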